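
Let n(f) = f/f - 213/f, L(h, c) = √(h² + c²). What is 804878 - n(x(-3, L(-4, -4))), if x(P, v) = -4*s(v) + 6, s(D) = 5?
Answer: 11268065/14 ≈ 8.0486e+5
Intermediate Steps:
L(h, c) = √(c² + h²)
x(P, v) = -14 (x(P, v) = -4*5 + 6 = -20 + 6 = -14)
n(f) = 1 - 213/f
804878 - n(x(-3, L(-4, -4))) = 804878 - (-213 - 14)/(-14) = 804878 - (-1)*(-227)/14 = 804878 - 1*227/14 = 804878 - 227/14 = 11268065/14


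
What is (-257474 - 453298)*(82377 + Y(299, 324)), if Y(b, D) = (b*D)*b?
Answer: -20646718998372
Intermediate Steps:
Y(b, D) = D*b² (Y(b, D) = (D*b)*b = D*b²)
(-257474 - 453298)*(82377 + Y(299, 324)) = (-257474 - 453298)*(82377 + 324*299²) = -710772*(82377 + 324*89401) = -710772*(82377 + 28965924) = -710772*29048301 = -20646718998372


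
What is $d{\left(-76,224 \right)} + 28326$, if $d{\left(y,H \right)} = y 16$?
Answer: $27110$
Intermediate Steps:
$d{\left(y,H \right)} = 16 y$
$d{\left(-76,224 \right)} + 28326 = 16 \left(-76\right) + 28326 = -1216 + 28326 = 27110$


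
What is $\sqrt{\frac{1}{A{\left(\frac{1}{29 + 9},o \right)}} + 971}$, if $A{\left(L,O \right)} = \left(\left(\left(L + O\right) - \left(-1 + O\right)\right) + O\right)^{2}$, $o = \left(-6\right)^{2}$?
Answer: $\frac{\sqrt{1922240623}}{1407} \approx 31.161$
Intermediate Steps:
$o = 36$
$A{\left(L,O \right)} = \left(1 + L + O\right)^{2}$ ($A{\left(L,O \right)} = \left(\left(1 + L\right) + O\right)^{2} = \left(1 + L + O\right)^{2}$)
$\sqrt{\frac{1}{A{\left(\frac{1}{29 + 9},o \right)}} + 971} = \sqrt{\frac{1}{\left(1 + \frac{1}{29 + 9} + 36\right)^{2}} + 971} = \sqrt{\frac{1}{\left(1 + \frac{1}{38} + 36\right)^{2}} + 971} = \sqrt{\frac{1}{\left(\frac{1407}{38}\right)^{2}} + 971} = \sqrt{\frac{1}{\frac{1979649}{1444}} + 971} = \sqrt{\frac{1444}{1979649} + 971} = \sqrt{\frac{1922240623}{1979649}} = \frac{\sqrt{1922240623}}{1407}$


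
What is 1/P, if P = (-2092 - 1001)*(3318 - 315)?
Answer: -1/9288279 ≈ -1.0766e-7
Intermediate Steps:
P = -9288279 (P = -3093*3003 = -9288279)
1/P = 1/(-9288279) = -1/9288279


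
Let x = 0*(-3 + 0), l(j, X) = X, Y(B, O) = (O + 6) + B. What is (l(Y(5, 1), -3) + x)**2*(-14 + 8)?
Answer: -54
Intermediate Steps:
Y(B, O) = 6 + B + O (Y(B, O) = (6 + O) + B = 6 + B + O)
x = 0 (x = 0*(-3) = 0)
(l(Y(5, 1), -3) + x)**2*(-14 + 8) = (-3 + 0)**2*(-14 + 8) = (-3)**2*(-6) = 9*(-6) = -54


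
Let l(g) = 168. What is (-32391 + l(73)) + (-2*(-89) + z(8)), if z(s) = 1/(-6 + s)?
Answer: -64089/2 ≈ -32045.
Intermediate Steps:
(-32391 + l(73)) + (-2*(-89) + z(8)) = (-32391 + 168) + (-2*(-89) + 1/(-6 + 8)) = -32223 + (178 + 1/2) = -32223 + (178 + ½) = -32223 + 357/2 = -64089/2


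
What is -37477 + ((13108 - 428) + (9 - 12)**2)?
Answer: -24788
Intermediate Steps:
-37477 + ((13108 - 428) + (9 - 12)**2) = -37477 + (12680 + (-3)**2) = -37477 + (12680 + 9) = -37477 + 12689 = -24788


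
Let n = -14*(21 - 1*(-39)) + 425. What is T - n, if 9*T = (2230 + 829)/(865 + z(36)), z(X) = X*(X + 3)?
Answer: 8477774/20421 ≈ 415.15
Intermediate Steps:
z(X) = X*(3 + X)
n = -415 (n = -14*(21 + 39) + 425 = -14*60 + 425 = -840 + 425 = -415)
T = 3059/20421 (T = ((2230 + 829)/(865 + 36*(3 + 36)))/9 = (3059/(865 + 36*39))/9 = (3059/(865 + 1404))/9 = (3059/2269)/9 = (3059*(1/2269))/9 = (1/9)*(3059/2269) = 3059/20421 ≈ 0.14980)
T - n = 3059/20421 - 1*(-415) = 3059/20421 + 415 = 8477774/20421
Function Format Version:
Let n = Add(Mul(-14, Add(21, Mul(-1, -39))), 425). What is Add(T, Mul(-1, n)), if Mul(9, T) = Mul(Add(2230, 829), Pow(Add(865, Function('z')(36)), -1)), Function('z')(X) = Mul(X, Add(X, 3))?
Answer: Rational(8477774, 20421) ≈ 415.15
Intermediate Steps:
Function('z')(X) = Mul(X, Add(3, X))
n = -415 (n = Add(Mul(-14, Add(21, 39)), 425) = Add(Mul(-14, 60), 425) = Add(-840, 425) = -415)
T = Rational(3059, 20421) (T = Mul(Rational(1, 9), Mul(Add(2230, 829), Pow(Add(865, Mul(36, Add(3, 36))), -1))) = Mul(Rational(1, 9), Mul(3059, Pow(Add(865, Mul(36, 39)), -1))) = Mul(Rational(1, 9), Mul(3059, Pow(Add(865, 1404), -1))) = Mul(Rational(1, 9), Mul(3059, Pow(2269, -1))) = Mul(Rational(1, 9), Mul(3059, Rational(1, 2269))) = Mul(Rational(1, 9), Rational(3059, 2269)) = Rational(3059, 20421) ≈ 0.14980)
Add(T, Mul(-1, n)) = Add(Rational(3059, 20421), Mul(-1, -415)) = Add(Rational(3059, 20421), 415) = Rational(8477774, 20421)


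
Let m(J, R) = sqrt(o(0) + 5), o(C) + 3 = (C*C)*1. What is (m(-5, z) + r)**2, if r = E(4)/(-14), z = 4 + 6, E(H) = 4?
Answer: 102/49 - 4*sqrt(2)/7 ≈ 1.2735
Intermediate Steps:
z = 10
o(C) = -3 + C**2 (o(C) = -3 + (C*C)*1 = -3 + C**2*1 = -3 + C**2)
r = -2/7 (r = 4/(-14) = 4*(-1/14) = -2/7 ≈ -0.28571)
m(J, R) = sqrt(2) (m(J, R) = sqrt((-3 + 0**2) + 5) = sqrt((-3 + 0) + 5) = sqrt(-3 + 5) = sqrt(2))
(m(-5, z) + r)**2 = (sqrt(2) - 2/7)**2 = (-2/7 + sqrt(2))**2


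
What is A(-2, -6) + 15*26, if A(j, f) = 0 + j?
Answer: 388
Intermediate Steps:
A(j, f) = j
A(-2, -6) + 15*26 = -2 + 15*26 = -2 + 390 = 388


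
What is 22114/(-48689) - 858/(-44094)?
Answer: -155553259/357815461 ≈ -0.43473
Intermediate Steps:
22114/(-48689) - 858/(-44094) = 22114*(-1/48689) - 858*(-1/44094) = -22114/48689 + 143/7349 = -155553259/357815461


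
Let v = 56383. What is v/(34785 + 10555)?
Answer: 56383/45340 ≈ 1.2436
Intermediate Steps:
v/(34785 + 10555) = 56383/(34785 + 10555) = 56383/45340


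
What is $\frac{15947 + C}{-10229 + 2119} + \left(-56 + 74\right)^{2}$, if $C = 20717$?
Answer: $\frac{1295488}{4055} \approx 319.48$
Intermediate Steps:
$\frac{15947 + C}{-10229 + 2119} + \left(-56 + 74\right)^{2} = \frac{15947 + 20717}{-10229 + 2119} + \left(-56 + 74\right)^{2} = \frac{36664}{-8110} + 18^{2} = 36664 \left(- \frac{1}{8110}\right) + 324 = - \frac{18332}{4055} + 324 = \frac{1295488}{4055}$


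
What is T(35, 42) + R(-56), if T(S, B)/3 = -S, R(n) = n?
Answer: -161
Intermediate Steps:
T(S, B) = -3*S (T(S, B) = 3*(-S) = -3*S)
T(35, 42) + R(-56) = -3*35 - 56 = -105 - 56 = -161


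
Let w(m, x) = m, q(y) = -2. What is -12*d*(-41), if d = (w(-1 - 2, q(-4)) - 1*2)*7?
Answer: -17220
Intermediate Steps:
d = -35 (d = ((-1 - 2) - 1*2)*7 = (-3 - 2)*7 = -5*7 = -35)
-12*d*(-41) = -12*(-35)*(-41) = 420*(-41) = -17220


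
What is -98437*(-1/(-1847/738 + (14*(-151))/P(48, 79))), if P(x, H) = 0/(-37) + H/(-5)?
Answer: 5739073974/7654747 ≈ 749.74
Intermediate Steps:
P(x, H) = -H/5 (P(x, H) = 0*(-1/37) + H*(-1/5) = 0 - H/5 = -H/5)
-98437*(-1/(-1847/738 + (14*(-151))/P(48, 79))) = -98437*(-1/(-1847/738 + (14*(-151))/((-1/5*79)))) = -98437*(-1/(-1847*1/738 - 2114/(-79/5))) = -98437*(-1/(-1847/738 - 2114*(-5/79))) = -98437*(-1/(-1847/738 + 10570/79)) = -98437/((7654747/58302)*(-1)) = -98437/(-7654747/58302) = -98437*(-58302/7654747) = 5739073974/7654747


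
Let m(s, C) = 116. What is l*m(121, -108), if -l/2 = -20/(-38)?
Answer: -2320/19 ≈ -122.11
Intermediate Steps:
l = -20/19 (l = -(-40)/(-38) = -(-40)*(-1)/38 = -2*10/19 = -20/19 ≈ -1.0526)
l*m(121, -108) = -20/19*116 = -2320/19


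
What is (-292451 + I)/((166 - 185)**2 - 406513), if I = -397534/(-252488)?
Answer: 12306661759/17091417696 ≈ 0.72005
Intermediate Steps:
I = 198767/126244 (I = -397534*(-1/252488) = 198767/126244 ≈ 1.5745)
(-292451 + I)/((166 - 185)**2 - 406513) = (-292451 + 198767/126244)/((166 - 185)**2 - 406513) = -36919985277/(126244*((-19)**2 - 406513)) = -36919985277/(126244*(361 - 406513)) = -36919985277/126244/(-406152) = -36919985277/126244*(-1/406152) = 12306661759/17091417696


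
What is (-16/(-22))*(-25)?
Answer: -200/11 ≈ -18.182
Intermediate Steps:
(-16/(-22))*(-25) = -1/22*(-16)*(-25) = (8/11)*(-25) = -200/11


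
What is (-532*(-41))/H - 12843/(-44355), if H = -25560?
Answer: -10653403/18895230 ≈ -0.56381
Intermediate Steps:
(-532*(-41))/H - 12843/(-44355) = -532*(-41)/(-25560) - 12843/(-44355) = 21812*(-1/25560) - 12843*(-1/44355) = -5453/6390 + 4281/14785 = -10653403/18895230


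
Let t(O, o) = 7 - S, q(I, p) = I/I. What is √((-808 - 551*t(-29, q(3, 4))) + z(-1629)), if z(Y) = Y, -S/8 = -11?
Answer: 17*√146 ≈ 205.41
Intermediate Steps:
S = 88 (S = -8*(-11) = 88)
q(I, p) = 1
t(O, o) = -81 (t(O, o) = 7 - 1*88 = 7 - 88 = -81)
√((-808 - 551*t(-29, q(3, 4))) + z(-1629)) = √((-808 - 551*(-81)) - 1629) = √((-808 + 44631) - 1629) = √(43823 - 1629) = √42194 = 17*√146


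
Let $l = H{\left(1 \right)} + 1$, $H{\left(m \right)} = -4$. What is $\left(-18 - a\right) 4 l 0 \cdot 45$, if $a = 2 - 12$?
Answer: $0$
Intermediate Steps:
$a = -10$ ($a = 2 - 12 = -10$)
$l = -3$ ($l = -4 + 1 = -3$)
$\left(-18 - a\right) 4 l 0 \cdot 45 = \left(-18 - -10\right) 4 \left(-3\right) 0 \cdot 45 = \left(-18 + 10\right) \left(\left(-12\right) 0\right) 45 = \left(-8\right) 0 \cdot 45 = 0 \cdot 45 = 0$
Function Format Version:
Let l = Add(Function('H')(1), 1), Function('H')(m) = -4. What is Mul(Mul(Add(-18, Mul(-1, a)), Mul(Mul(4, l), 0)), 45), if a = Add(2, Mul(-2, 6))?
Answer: 0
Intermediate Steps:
a = -10 (a = Add(2, -12) = -10)
l = -3 (l = Add(-4, 1) = -3)
Mul(Mul(Add(-18, Mul(-1, a)), Mul(Mul(4, l), 0)), 45) = Mul(Mul(Add(-18, Mul(-1, -10)), Mul(Mul(4, -3), 0)), 45) = Mul(Mul(Add(-18, 10), Mul(-12, 0)), 45) = Mul(Mul(-8, 0), 45) = Mul(0, 45) = 0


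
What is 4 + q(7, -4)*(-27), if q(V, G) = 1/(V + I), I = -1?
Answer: -½ ≈ -0.50000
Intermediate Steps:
q(V, G) = 1/(-1 + V) (q(V, G) = 1/(V - 1) = 1/(-1 + V))
4 + q(7, -4)*(-27) = 4 - 27/(-1 + 7) = 4 - 27/6 = 4 + (⅙)*(-27) = 4 - 9/2 = -½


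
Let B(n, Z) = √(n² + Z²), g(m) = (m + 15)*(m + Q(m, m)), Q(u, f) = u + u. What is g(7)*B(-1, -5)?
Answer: 462*√26 ≈ 2355.7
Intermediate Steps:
Q(u, f) = 2*u
g(m) = 3*m*(15 + m) (g(m) = (m + 15)*(m + 2*m) = (15 + m)*(3*m) = 3*m*(15 + m))
B(n, Z) = √(Z² + n²)
g(7)*B(-1, -5) = (3*7*(15 + 7))*√((-5)² + (-1)²) = (3*7*22)*√(25 + 1) = 462*√26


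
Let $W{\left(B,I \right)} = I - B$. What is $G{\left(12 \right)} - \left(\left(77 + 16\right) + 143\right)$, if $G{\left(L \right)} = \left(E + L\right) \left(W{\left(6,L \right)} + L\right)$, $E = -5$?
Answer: $-110$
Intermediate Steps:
$G{\left(L \right)} = \left(-6 + 2 L\right) \left(-5 + L\right)$ ($G{\left(L \right)} = \left(-5 + L\right) \left(\left(L - 6\right) + L\right) = \left(-5 + L\right) \left(\left(-6 + L\right) + L\right) = \left(-5 + L\right) \left(-6 + 2 L\right) = \left(-6 + 2 L\right) \left(-5 + L\right)$)
$G{\left(12 \right)} - \left(\left(77 + 16\right) + 143\right) = \left(30 - 192 + 2 \cdot 12^{2}\right) - \left(\left(77 + 16\right) + 143\right) = \left(30 - 192 + 2 \cdot 144\right) - \left(93 + 143\right) = \left(30 - 192 + 288\right) - 236 = 126 - 236 = -110$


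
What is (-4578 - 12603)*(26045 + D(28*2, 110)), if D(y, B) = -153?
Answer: -444850452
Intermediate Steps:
(-4578 - 12603)*(26045 + D(28*2, 110)) = (-4578 - 12603)*(26045 - 153) = -17181*25892 = -444850452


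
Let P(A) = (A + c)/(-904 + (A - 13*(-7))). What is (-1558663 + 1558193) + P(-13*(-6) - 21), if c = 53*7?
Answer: -88937/189 ≈ -470.57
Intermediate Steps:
c = 371
P(A) = (371 + A)/(-813 + A) (P(A) = (A + 371)/(-904 + (A - 13*(-7))) = (371 + A)/(-904 + (A + 91)) = (371 + A)/(-904 + (91 + A)) = (371 + A)/(-813 + A))
(-1558663 + 1558193) + P(-13*(-6) - 21) = (-1558663 + 1558193) + (371 + (-13*(-6) - 21))/(-813 + (-13*(-6) - 21)) = -470 + (371 + (78 - 21))/(-813 + (78 - 21)) = -470 + (371 + 57)/(-813 + 57) = -470 + 428/(-756) = -470 - 1/756*428 = -470 - 107/189 = -88937/189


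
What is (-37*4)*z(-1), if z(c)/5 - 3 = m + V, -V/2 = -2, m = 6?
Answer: -9620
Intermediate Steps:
V = 4 (V = -2*(-2) = 4)
z(c) = 65 (z(c) = 15 + 5*(6 + 4) = 15 + 5*10 = 15 + 50 = 65)
(-37*4)*z(-1) = -37*4*65 = -148*65 = -9620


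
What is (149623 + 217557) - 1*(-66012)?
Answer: 433192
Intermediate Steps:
(149623 + 217557) - 1*(-66012) = 367180 + 66012 = 433192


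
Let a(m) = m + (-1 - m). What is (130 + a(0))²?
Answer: 16641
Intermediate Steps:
a(m) = -1
(130 + a(0))² = (130 - 1)² = 129² = 16641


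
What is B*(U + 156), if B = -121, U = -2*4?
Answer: -17908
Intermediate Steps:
U = -8
B*(U + 156) = -121*(-8 + 156) = -121*148 = -17908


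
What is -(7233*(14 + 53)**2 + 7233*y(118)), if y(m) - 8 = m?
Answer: -33380295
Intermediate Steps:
y(m) = 8 + m
-(7233*(14 + 53)**2 + 7233*y(118)) = -(911358 + 7233*(14 + 53)**2) = -7233/(1/(67**2 + 126)) = -7233/(1/(4489 + 126)) = -7233/(1/4615) = -7233/1/4615 = -7233*4615 = -33380295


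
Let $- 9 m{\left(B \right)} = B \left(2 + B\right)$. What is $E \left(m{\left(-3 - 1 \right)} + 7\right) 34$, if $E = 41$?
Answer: $\frac{76670}{9} \approx 8518.9$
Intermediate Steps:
$m{\left(B \right)} = - \frac{B \left(2 + B\right)}{9}$
$E \left(m{\left(-3 - 1 \right)} + 7\right) 34 = 41 \left(- \frac{\left(-3 - 1\right) \left(2 - 4\right)}{9} + 7\right) 34 = 41 \left(\left(- \frac{1}{9}\right) \left(-4\right) \left(2 - 4\right) + 7\right) 34 = 41 \left(\left(- \frac{1}{9}\right) \left(-4\right) \left(-2\right) + 7\right) 34 = 41 \left(- \frac{8}{9} + 7\right) 34 = 41 \cdot \frac{55}{9} \cdot 34 = \frac{2255}{9} \cdot 34 = \frac{76670}{9}$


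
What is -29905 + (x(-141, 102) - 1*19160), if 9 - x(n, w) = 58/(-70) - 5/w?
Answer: -175126787/3570 ≈ -49055.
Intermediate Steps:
x(n, w) = 344/35 + 5/w (x(n, w) = 9 - (58/(-70) - 5/w) = 9 - (58*(-1/70) - 5/w) = 9 - (-29/35 - 5/w) = 9 + (29/35 + 5/w) = 344/35 + 5/w)
-29905 + (x(-141, 102) - 1*19160) = -29905 + ((344/35 + 5/102) - 1*19160) = -29905 + ((344/35 + 5*(1/102)) - 19160) = -29905 + ((344/35 + 5/102) - 19160) = -29905 + (35263/3570 - 19160) = -29905 - 68365937/3570 = -175126787/3570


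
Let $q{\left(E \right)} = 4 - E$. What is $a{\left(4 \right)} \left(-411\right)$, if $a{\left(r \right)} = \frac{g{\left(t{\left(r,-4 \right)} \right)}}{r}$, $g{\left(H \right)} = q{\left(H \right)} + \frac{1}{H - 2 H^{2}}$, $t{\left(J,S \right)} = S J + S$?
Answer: $- \frac{8088069}{3280} \approx -2465.9$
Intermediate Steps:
$t{\left(J,S \right)} = S + J S$ ($t{\left(J,S \right)} = J S + S = S + J S$)
$g{\left(H \right)} = 4 + \frac{1}{H - 2 H^{2}} - H$ ($g{\left(H \right)} = \left(4 - H\right) + \frac{1}{H - 2 H^{2}} = 4 + \frac{1}{H - 2 H^{2}} - H$)
$a{\left(r \right)} = \frac{-1 + \left(-8 - 4 r\right) \left(-4 - 4 r\right) + 2 \left(-4 - 4 r\right)^{2} \left(8 + 4 r\right)}{r \left(-9 - 8 r\right) \left(-4 - 4 r\right)}$ ($a{\left(r \right)} = \frac{\frac{1}{\left(-4\right) \left(1 + r\right)} \frac{1}{-1 + 2 \left(- 4 \left(1 + r\right)\right)} \left(-1 + - 4 \left(1 + r\right) \left(-4 - 4 \left(1 + r\right)\right) + 2 \left(- 4 \left(1 + r\right)\right)^{2} \left(4 - - 4 \left(1 + r\right)\right)\right)}{r} = \frac{\frac{1}{-4 - 4 r} \frac{1}{-1 + 2 \left(-4 - 4 r\right)} \left(-1 + \left(-4 - 4 r\right) \left(-4 - \left(4 + 4 r\right)\right) + 2 \left(-4 - 4 r\right)^{2} \left(4 - \left(-4 - 4 r\right)\right)\right)}{r} = \frac{\frac{1}{-4 - 4 r} \frac{1}{-1 - \left(8 + 8 r\right)} \left(-1 + \left(-4 - 4 r\right) \left(-8 - 4 r\right) + 2 \left(-4 - 4 r\right)^{2} \left(4 + \left(4 + 4 r\right)\right)\right)}{r} = \frac{\frac{1}{-4 - 4 r} \frac{1}{-9 - 8 r} \left(-1 + \left(-8 - 4 r\right) \left(-4 - 4 r\right) + 2 \left(-4 - 4 r\right)^{2} \left(8 + 4 r\right)\right)}{r} = \frac{\frac{1}{-9 - 8 r} \frac{1}{-4 - 4 r} \left(-1 + \left(-8 - 4 r\right) \left(-4 - 4 r\right) + 2 \left(-4 - 4 r\right)^{2} \left(8 + 4 r\right)\right)}{r} = \frac{-1 + \left(-8 - 4 r\right) \left(-4 - 4 r\right) + 2 \left(-4 - 4 r\right)^{2} \left(8 + 4 r\right)}{r \left(-9 - 8 r\right) \left(-4 - 4 r\right)}$)
$a{\left(4 \right)} \left(-411\right) = \frac{287 + 128 \cdot 4^{3} + 528 \cdot 4^{2} + 688 \cdot 4}{4 \cdot 4 \left(9 + 8 \cdot 4^{2} + 17 \cdot 4\right)} \left(-411\right) = \frac{1}{4} \cdot \frac{1}{4} \frac{1}{9 + 8 \cdot 16 + 68} \left(287 + 128 \cdot 64 + 528 \cdot 16 + 2752\right) \left(-411\right) = \frac{1}{4} \cdot \frac{1}{4} \frac{1}{9 + 128 + 68} \left(287 + 8192 + 8448 + 2752\right) \left(-411\right) = \frac{1}{4} \cdot \frac{1}{4} \cdot \frac{1}{205} \cdot 19679 \left(-411\right) = \frac{19679}{3280} \left(-411\right) = - \frac{8088069}{3280}$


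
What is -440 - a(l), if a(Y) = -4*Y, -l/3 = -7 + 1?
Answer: -368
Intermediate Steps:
l = 18 (l = -3*(-7 + 1) = -3*(-6) = 18)
-440 - a(l) = -440 - (-4)*18 = -440 - 1*(-72) = -440 + 72 = -368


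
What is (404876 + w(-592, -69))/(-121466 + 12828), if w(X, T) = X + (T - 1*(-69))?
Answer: -202142/54319 ≈ -3.7214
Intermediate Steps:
w(X, T) = 69 + T + X (w(X, T) = X + (T + 69) = X + (69 + T) = 69 + T + X)
(404876 + w(-592, -69))/(-121466 + 12828) = (404876 + (69 - 69 - 592))/(-121466 + 12828) = (404876 - 592)/(-108638) = 404284*(-1/108638) = -202142/54319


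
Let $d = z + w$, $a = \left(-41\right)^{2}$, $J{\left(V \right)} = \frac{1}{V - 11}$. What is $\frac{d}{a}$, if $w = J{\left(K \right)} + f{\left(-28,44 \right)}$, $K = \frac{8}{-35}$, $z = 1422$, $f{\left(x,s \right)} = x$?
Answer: $\frac{547807}{660633} \approx 0.82922$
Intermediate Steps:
$K = - \frac{8}{35}$ ($K = 8 \left(- \frac{1}{35}\right) = - \frac{8}{35} \approx -0.22857$)
$J{\left(V \right)} = \frac{1}{-11 + V}$
$w = - \frac{11039}{393}$ ($w = \frac{1}{-11 - \frac{8}{35}} - 28 = \frac{1}{- \frac{393}{35}} - 28 = - \frac{35}{393} - 28 = - \frac{11039}{393} \approx -28.089$)
$a = 1681$
$d = \frac{547807}{393}$ ($d = 1422 - \frac{11039}{393} = \frac{547807}{393} \approx 1393.9$)
$\frac{d}{a} = \frac{547807}{393 \cdot 1681} = \frac{547807}{393} \cdot \frac{1}{1681} = \frac{547807}{660633}$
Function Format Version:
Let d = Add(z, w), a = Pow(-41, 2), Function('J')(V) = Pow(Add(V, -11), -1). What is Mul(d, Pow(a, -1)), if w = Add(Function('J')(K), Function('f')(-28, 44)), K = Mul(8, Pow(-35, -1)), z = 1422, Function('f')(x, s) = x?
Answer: Rational(547807, 660633) ≈ 0.82922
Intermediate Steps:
K = Rational(-8, 35) (K = Mul(8, Rational(-1, 35)) = Rational(-8, 35) ≈ -0.22857)
Function('J')(V) = Pow(Add(-11, V), -1)
w = Rational(-11039, 393) (w = Add(Pow(Add(-11, Rational(-8, 35)), -1), -28) = Add(Pow(Rational(-393, 35), -1), -28) = Add(Rational(-35, 393), -28) = Rational(-11039, 393) ≈ -28.089)
a = 1681
d = Rational(547807, 393) (d = Add(1422, Rational(-11039, 393)) = Rational(547807, 393) ≈ 1393.9)
Mul(d, Pow(a, -1)) = Mul(Rational(547807, 393), Pow(1681, -1)) = Mul(Rational(547807, 393), Rational(1, 1681)) = Rational(547807, 660633)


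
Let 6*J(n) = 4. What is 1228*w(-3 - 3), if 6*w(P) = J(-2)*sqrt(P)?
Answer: 1228*I*sqrt(6)/9 ≈ 334.22*I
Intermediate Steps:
J(n) = 2/3 (J(n) = (1/6)*4 = 2/3)
w(P) = sqrt(P)/9 (w(P) = (2*sqrt(P)/3)/6 = sqrt(P)/9)
1228*w(-3 - 3) = 1228*(sqrt(-3 - 3)/9) = 1228*(sqrt(-6)/9) = 1228*((I*sqrt(6))/9) = 1228*(I*sqrt(6)/9) = 1228*I*sqrt(6)/9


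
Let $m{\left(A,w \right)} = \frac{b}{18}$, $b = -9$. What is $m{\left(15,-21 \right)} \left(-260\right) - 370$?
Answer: $-240$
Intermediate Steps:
$m{\left(A,w \right)} = - \frac{1}{2}$ ($m{\left(A,w \right)} = - \frac{9}{18} = \left(-9\right) \frac{1}{18} = - \frac{1}{2}$)
$m{\left(15,-21 \right)} \left(-260\right) - 370 = \left(- \frac{1}{2}\right) \left(-260\right) - 370 = 130 - 370 = -240$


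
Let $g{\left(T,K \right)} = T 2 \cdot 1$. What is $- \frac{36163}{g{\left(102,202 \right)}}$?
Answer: $- \frac{36163}{204} \approx -177.27$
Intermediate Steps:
$g{\left(T,K \right)} = 2 T$ ($g{\left(T,K \right)} = 2 T 1 = 2 T$)
$- \frac{36163}{g{\left(102,202 \right)}} = - \frac{36163}{2 \cdot 102} = - \frac{36163}{204}$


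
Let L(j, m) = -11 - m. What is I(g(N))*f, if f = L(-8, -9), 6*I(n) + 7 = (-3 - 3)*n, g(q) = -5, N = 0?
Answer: -23/3 ≈ -7.6667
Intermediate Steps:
I(n) = -7/6 - n (I(n) = -7/6 + ((-3 - 3)*n)/6 = -7/6 + (-6*n)/6 = -7/6 - n)
f = -2 (f = -11 - 1*(-9) = -11 + 9 = -2)
I(g(N))*f = (-7/6 - 1*(-5))*(-2) = (-7/6 + 5)*(-2) = (23/6)*(-2) = -23/3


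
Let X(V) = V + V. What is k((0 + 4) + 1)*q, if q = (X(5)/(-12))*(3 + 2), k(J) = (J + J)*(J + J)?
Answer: -1250/3 ≈ -416.67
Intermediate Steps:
k(J) = 4*J**2 (k(J) = (2*J)*(2*J) = 4*J**2)
X(V) = 2*V
q = -25/6 (q = ((2*5)/(-12))*(3 + 2) = (10*(-1/12))*5 = -5/6*5 = -25/6 ≈ -4.1667)
k((0 + 4) + 1)*q = (4*((0 + 4) + 1)**2)*(-25/6) = (4*(4 + 1)**2)*(-25/6) = (4*5**2)*(-25/6) = (4*25)*(-25/6) = 100*(-25/6) = -1250/3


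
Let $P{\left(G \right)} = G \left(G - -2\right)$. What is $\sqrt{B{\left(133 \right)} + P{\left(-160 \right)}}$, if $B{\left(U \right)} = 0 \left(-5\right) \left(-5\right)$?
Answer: $8 \sqrt{395} \approx 159.0$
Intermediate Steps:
$B{\left(U \right)} = 0$ ($B{\left(U \right)} = 0 \left(-5\right) = 0$)
$P{\left(G \right)} = G \left(2 + G\right)$ ($P{\left(G \right)} = G \left(G + 2\right) = G \left(2 + G\right)$)
$\sqrt{B{\left(133 \right)} + P{\left(-160 \right)}} = \sqrt{0 - 160 \left(2 - 160\right)} = \sqrt{0 - -25280} = \sqrt{0 + 25280} = \sqrt{25280} = 8 \sqrt{395}$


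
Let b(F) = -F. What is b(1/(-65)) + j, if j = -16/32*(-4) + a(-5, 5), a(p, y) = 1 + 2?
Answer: 326/65 ≈ 5.0154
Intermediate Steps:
a(p, y) = 3
j = 5 (j = -16/32*(-4) + 3 = -16*1/32*(-4) + 3 = -½*(-4) + 3 = 2 + 3 = 5)
b(1/(-65)) + j = -1/(-65) + 5 = -1*(-1/65) + 5 = 1/65 + 5 = 326/65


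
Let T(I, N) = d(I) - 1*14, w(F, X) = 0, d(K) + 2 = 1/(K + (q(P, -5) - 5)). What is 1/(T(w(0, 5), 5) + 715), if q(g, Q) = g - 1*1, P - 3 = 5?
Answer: 2/1399 ≈ 0.0014296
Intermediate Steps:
P = 8 (P = 3 + 5 = 8)
q(g, Q) = -1 + g (q(g, Q) = g - 1 = -1 + g)
d(K) = -2 + 1/(2 + K) (d(K) = -2 + 1/(K + ((-1 + 8) - 5)) = -2 + 1/(K + (7 - 5)) = -2 + 1/(K + 2) = -2 + 1/(2 + K))
T(I, N) = -14 + (-3 - 2*I)/(2 + I) (T(I, N) = (-3 - 2*I)/(2 + I) - 1*14 = (-3 - 2*I)/(2 + I) - 14 = -14 + (-3 - 2*I)/(2 + I))
1/(T(w(0, 5), 5) + 715) = 1/((-31 - 16*0)/(2 + 0) + 715) = 1/((-31 + 0)/2 + 715) = 1/((1/2)*(-31) + 715) = 1/(-31/2 + 715) = 1/(1399/2) = 2/1399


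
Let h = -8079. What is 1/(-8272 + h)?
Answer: -1/16351 ≈ -6.1158e-5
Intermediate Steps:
1/(-8272 + h) = 1/(-8272 - 8079) = 1/(-16351) = -1/16351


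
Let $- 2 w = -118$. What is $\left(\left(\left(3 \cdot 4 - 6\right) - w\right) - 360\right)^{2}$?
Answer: $170569$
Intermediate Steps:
$w = 59$ ($w = \left(- \frac{1}{2}\right) \left(-118\right) = 59$)
$\left(\left(\left(3 \cdot 4 - 6\right) - w\right) - 360\right)^{2} = \left(\left(\left(3 \cdot 4 - 6\right) - 59\right) - 360\right)^{2} = \left(\left(\left(12 - 6\right) - 59\right) - 360\right)^{2} = \left(\left(6 - 59\right) - 360\right)^{2} = \left(-53 - 360\right)^{2} = \left(-413\right)^{2} = 170569$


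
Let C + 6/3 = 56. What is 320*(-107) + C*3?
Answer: -34078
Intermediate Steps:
C = 54 (C = -2 + 56 = 54)
320*(-107) + C*3 = 320*(-107) + 54*3 = -34240 + 162 = -34078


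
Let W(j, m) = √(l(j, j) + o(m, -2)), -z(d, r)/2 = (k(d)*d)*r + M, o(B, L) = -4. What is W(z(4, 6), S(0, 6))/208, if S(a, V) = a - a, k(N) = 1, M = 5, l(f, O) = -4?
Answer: I*√2/104 ≈ 0.013598*I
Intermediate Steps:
S(a, V) = 0
z(d, r) = -10 - 2*d*r (z(d, r) = -2*((1*d)*r + 5) = -2*(d*r + 5) = -2*(5 + d*r) = -10 - 2*d*r)
W(j, m) = 2*I*√2 (W(j, m) = √(-4 - 4) = √(-8) = 2*I*√2)
W(z(4, 6), S(0, 6))/208 = (2*I*√2)/208 = (2*I*√2)*(1/208) = I*√2/104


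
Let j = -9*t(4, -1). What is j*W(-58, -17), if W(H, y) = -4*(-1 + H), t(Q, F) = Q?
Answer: -8496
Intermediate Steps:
W(H, y) = 4 - 4*H
j = -36 (j = -9*4 = -36)
j*W(-58, -17) = -36*(4 - 4*(-58)) = -36*(4 + 232) = -36*236 = -8496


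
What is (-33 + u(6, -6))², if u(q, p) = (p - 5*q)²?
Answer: 1595169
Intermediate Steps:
(-33 + u(6, -6))² = (-33 + (-6 - 5*6)²)² = (-33 + (-6 - 30)²)² = (-33 + (-36)²)² = (-33 + 1296)² = 1263² = 1595169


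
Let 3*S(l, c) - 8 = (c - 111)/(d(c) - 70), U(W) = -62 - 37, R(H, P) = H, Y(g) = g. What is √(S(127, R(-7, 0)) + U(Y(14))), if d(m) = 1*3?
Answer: I*√429805/67 ≈ 9.785*I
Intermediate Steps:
d(m) = 3
U(W) = -99
S(l, c) = 647/201 - c/201 (S(l, c) = 8/3 + ((c - 111)/(3 - 70))/3 = 8/3 + ((-111 + c)/(-67))/3 = 8/3 + ((-111 + c)*(-1/67))/3 = 8/3 + (111/67 - c/67)/3 = 8/3 + (37/67 - c/201) = 647/201 - c/201)
√(S(127, R(-7, 0)) + U(Y(14))) = √((647/201 - 1/201*(-7)) - 99) = √((647/201 + 7/201) - 99) = √(218/67 - 99) = √(-6415/67) = I*√429805/67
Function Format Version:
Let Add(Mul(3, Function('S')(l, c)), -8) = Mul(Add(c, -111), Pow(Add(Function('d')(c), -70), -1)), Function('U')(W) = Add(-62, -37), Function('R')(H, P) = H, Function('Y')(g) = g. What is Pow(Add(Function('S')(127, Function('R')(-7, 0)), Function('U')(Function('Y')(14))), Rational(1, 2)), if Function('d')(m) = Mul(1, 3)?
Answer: Mul(Rational(1, 67), I, Pow(429805, Rational(1, 2))) ≈ Mul(9.7850, I)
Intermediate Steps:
Function('d')(m) = 3
Function('U')(W) = -99
Function('S')(l, c) = Add(Rational(647, 201), Mul(Rational(-1, 201), c)) (Function('S')(l, c) = Add(Rational(8, 3), Mul(Rational(1, 3), Mul(Add(c, -111), Pow(Add(3, -70), -1)))) = Add(Rational(8, 3), Mul(Rational(1, 3), Mul(Add(-111, c), Pow(-67, -1)))) = Add(Rational(8, 3), Mul(Rational(1, 3), Mul(Add(-111, c), Rational(-1, 67)))) = Add(Rational(8, 3), Mul(Rational(1, 3), Add(Rational(111, 67), Mul(Rational(-1, 67), c)))) = Add(Rational(8, 3), Add(Rational(37, 67), Mul(Rational(-1, 201), c))) = Add(Rational(647, 201), Mul(Rational(-1, 201), c)))
Pow(Add(Function('S')(127, Function('R')(-7, 0)), Function('U')(Function('Y')(14))), Rational(1, 2)) = Pow(Add(Add(Rational(647, 201), Mul(Rational(-1, 201), -7)), -99), Rational(1, 2)) = Pow(Add(Add(Rational(647, 201), Rational(7, 201)), -99), Rational(1, 2)) = Pow(Add(Rational(218, 67), -99), Rational(1, 2)) = Pow(Rational(-6415, 67), Rational(1, 2)) = Mul(Rational(1, 67), I, Pow(429805, Rational(1, 2)))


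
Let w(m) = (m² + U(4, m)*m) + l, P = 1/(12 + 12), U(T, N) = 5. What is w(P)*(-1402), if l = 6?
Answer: -2507477/288 ≈ -8706.5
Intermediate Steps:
P = 1/24 ≈ 0.041667
w(m) = 6 + m² + 5*m (w(m) = (m² + 5*m) + 6 = 6 + m² + 5*m)
w(P)*(-1402) = (6 + (1/24)² + 5*(1/24))*(-1402) = (6 + 1/576 + 5/24)*(-1402) = (3577/576)*(-1402) = -2507477/288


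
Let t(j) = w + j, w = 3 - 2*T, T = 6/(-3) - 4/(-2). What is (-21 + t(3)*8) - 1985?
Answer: -1958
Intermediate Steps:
T = 0 (T = 6*(-⅓) - 4*(-½) = -2 + 2 = 0)
w = 3 (w = 3 - 2*0 = 3 + 0 = 3)
t(j) = 3 + j
(-21 + t(3)*8) - 1985 = (-21 + (3 + 3)*8) - 1985 = (-21 + 6*8) - 1985 = (-21 + 48) - 1985 = 27 - 1985 = -1958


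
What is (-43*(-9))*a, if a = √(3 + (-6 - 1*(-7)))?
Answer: 774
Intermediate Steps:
a = 2 (a = √(3 + (-6 + 7)) = √(3 + 1) = √4 = 2)
(-43*(-9))*a = -43*(-9)*2 = 387*2 = 774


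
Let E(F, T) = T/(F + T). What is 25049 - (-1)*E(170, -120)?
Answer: 125233/5 ≈ 25047.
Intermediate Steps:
25049 - (-1)*E(170, -120) = 25049 - (-1)*(-120/(170 - 120)) = 25049 - (-1)*(-120/50) = 25049 - (-1)*(-120*1/50) = 25049 - (-1)*(-12)/5 = 25049 - 1*12/5 = 25049 - 12/5 = 125233/5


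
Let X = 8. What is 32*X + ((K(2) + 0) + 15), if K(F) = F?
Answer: 273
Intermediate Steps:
32*X + ((K(2) + 0) + 15) = 32*8 + ((2 + 0) + 15) = 256 + (2 + 15) = 256 + 17 = 273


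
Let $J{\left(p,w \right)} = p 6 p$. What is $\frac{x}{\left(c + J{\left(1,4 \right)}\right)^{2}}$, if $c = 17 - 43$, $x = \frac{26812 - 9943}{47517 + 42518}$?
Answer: $\frac{16869}{36014000} \approx 0.0004684$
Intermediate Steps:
$J{\left(p,w \right)} = 6 p^{2}$ ($J{\left(p,w \right)} = 6 p p = 6 p^{2}$)
$x = \frac{16869}{90035} \approx 0.18736$
$c = -26$ ($c = 17 - 43 = -26$)
$\frac{x}{\left(c + J{\left(1,4 \right)}\right)^{2}} = \frac{16869}{90035 \left(-26 + 6 \cdot 1^{2}\right)^{2}} = \frac{16869}{90035 \left(-26 + 6 \cdot 1\right)^{2}} = \frac{16869}{90035 \left(-26 + 6\right)^{2}} = \frac{16869}{90035 \left(-20\right)^{2}} = \frac{16869}{90035 \cdot 400} = \frac{16869}{90035} \cdot \frac{1}{400} = \frac{16869}{36014000}$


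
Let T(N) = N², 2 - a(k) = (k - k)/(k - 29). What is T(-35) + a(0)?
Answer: 1227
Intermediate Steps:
a(k) = 2 (a(k) = 2 - (k - k)/(k - 29) = 2 - 0/(-29 + k) = 2 - 1*0 = 2 + 0 = 2)
T(-35) + a(0) = (-35)² + 2 = 1225 + 2 = 1227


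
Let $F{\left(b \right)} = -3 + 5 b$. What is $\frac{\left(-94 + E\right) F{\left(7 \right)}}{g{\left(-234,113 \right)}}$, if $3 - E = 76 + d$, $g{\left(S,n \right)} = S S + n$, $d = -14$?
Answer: $- \frac{4896}{54869} \approx -0.089231$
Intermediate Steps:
$g{\left(S,n \right)} = n + S^{2}$ ($g{\left(S,n \right)} = S^{2} + n = n + S^{2}$)
$E = -59$ ($E = 3 - \left(76 - 14\right) = 3 - 62 = -59$)
$\frac{\left(-94 + E\right) F{\left(7 \right)}}{g{\left(-234,113 \right)}} = \frac{\left(-94 - 59\right) \left(-3 + 5 \cdot 7\right)}{113 + \left(-234\right)^{2}} = \frac{\left(-153\right) \left(-3 + 35\right)}{113 + 54756} = \frac{\left(-153\right) 32}{54869} = \left(-4896\right) \frac{1}{54869} = - \frac{4896}{54869}$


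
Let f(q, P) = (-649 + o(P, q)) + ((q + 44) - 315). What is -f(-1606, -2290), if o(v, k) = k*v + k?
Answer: -3673608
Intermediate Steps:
o(v, k) = k + k*v
f(q, P) = -920 + q + q*(1 + P) (f(q, P) = (-649 + q*(1 + P)) + ((q + 44) - 315) = (-649 + q*(1 + P)) + ((44 + q) - 315) = (-649 + q*(1 + P)) + (-271 + q) = -920 + q + q*(1 + P))
-f(-1606, -2290) = -(-920 - 1606 - 1606*(1 - 2290)) = -(-920 - 1606 - 1606*(-2289)) = -(-920 - 1606 + 3676134) = -1*3673608 = -3673608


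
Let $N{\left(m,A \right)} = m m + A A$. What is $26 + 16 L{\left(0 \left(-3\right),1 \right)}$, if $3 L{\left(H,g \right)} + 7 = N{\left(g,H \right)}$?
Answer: $-6$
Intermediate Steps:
$N{\left(m,A \right)} = A^{2} + m^{2}$ ($N{\left(m,A \right)} = m^{2} + A^{2} = A^{2} + m^{2}$)
$L{\left(H,g \right)} = - \frac{7}{3} + \frac{H^{2}}{3} + \frac{g^{2}}{3}$ ($L{\left(H,g \right)} = - \frac{7}{3} + \frac{H^{2} + g^{2}}{3} = - \frac{7}{3} + \left(\frac{H^{2}}{3} + \frac{g^{2}}{3}\right) = - \frac{7}{3} + \frac{H^{2}}{3} + \frac{g^{2}}{3}$)
$26 + 16 L{\left(0 \left(-3\right),1 \right)} = 26 + 16 \left(- \frac{7}{3} + \frac{\left(0 \left(-3\right)\right)^{2}}{3} + \frac{1^{2}}{3}\right) = 26 + 16 \left(- \frac{7}{3} + \frac{0^{2}}{3} + \frac{1}{3} \cdot 1\right) = 26 + 16 \left(- \frac{7}{3} + \frac{1}{3} \cdot 0 + \frac{1}{3}\right) = 26 + 16 \left(- \frac{7}{3} + 0 + \frac{1}{3}\right) = 26 + 16 \left(-2\right) = 26 - 32 = -6$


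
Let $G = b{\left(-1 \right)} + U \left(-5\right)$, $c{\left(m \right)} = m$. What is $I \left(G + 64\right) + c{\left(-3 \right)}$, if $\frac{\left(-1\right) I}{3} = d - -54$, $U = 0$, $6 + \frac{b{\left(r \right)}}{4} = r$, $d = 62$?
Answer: $-12531$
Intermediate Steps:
$b{\left(r \right)} = -24 + 4 r$
$I = -348$ ($I = - 3 \left(62 - -54\right) = - 3 \left(62 + 54\right) = \left(-3\right) 116 = -348$)
$G = -28$ ($G = \left(-24 + 4 \left(-1\right)\right) + 0 \left(-5\right) = \left(-24 - 4\right) + 0 = -28 + 0 = -28$)
$I \left(G + 64\right) + c{\left(-3 \right)} = - 348 \left(-28 + 64\right) - 3 = \left(-348\right) 36 - 3 = -12528 - 3 = -12531$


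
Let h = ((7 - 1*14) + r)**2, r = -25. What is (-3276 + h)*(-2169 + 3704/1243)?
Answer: 6063201476/1243 ≈ 4.8779e+6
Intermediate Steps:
h = 1024 (h = ((7 - 1*14) - 25)**2 = ((7 - 14) - 25)**2 = (-7 - 25)**2 = (-32)**2 = 1024)
(-3276 + h)*(-2169 + 3704/1243) = (-3276 + 1024)*(-2169 + 3704/1243) = -2252*(-2169 + 3704*(1/1243)) = -2252*(-2169 + 3704/1243) = -2252*(-2692363/1243) = 6063201476/1243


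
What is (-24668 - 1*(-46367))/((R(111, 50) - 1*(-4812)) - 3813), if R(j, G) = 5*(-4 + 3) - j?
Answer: 21699/883 ≈ 24.574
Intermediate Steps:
R(j, G) = -5 - j (R(j, G) = 5*(-1) - j = -5 - j)
(-24668 - 1*(-46367))/((R(111, 50) - 1*(-4812)) - 3813) = (-24668 - 1*(-46367))/(((-5 - 1*111) - 1*(-4812)) - 3813) = (-24668 + 46367)/(((-5 - 111) + 4812) - 3813) = 21699/((-116 + 4812) - 3813) = 21699/(4696 - 3813) = 21699/883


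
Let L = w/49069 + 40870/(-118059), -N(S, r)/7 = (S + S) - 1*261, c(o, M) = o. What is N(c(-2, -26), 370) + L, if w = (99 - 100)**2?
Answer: 10744078434734/5793037071 ≈ 1854.7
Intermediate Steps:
w = 1 (w = (-1)**2 = 1)
N(S, r) = 1827 - 14*S (N(S, r) = -7*((S + S) - 1*261) = -7*(2*S - 261) = -7*(-261 + 2*S) = 1827 - 14*S)
L = -2005331971/5793037071 (L = 1/49069 + 40870/(-118059) = 1*(1/49069) + 40870*(-1/118059) = 1/49069 - 40870/118059 = -2005331971/5793037071 ≈ -0.34616)
N(c(-2, -26), 370) + L = (1827 - 14*(-2)) - 2005331971/5793037071 = (1827 + 28) - 2005331971/5793037071 = 1855 - 2005331971/5793037071 = 10744078434734/5793037071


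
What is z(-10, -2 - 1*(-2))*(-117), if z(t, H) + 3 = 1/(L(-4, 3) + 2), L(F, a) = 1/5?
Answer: 3276/11 ≈ 297.82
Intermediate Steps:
L(F, a) = ⅕
z(t, H) = -28/11 (z(t, H) = -3 + 1/(⅕ + 2) = -3 + 1/(11/5) = -3 + 5/11 = -28/11)
z(-10, -2 - 1*(-2))*(-117) = -28/11*(-117) = 3276/11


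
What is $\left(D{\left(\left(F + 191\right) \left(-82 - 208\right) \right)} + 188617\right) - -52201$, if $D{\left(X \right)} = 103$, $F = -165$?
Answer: $240921$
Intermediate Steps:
$\left(D{\left(\left(F + 191\right) \left(-82 - 208\right) \right)} + 188617\right) - -52201 = \left(103 + 188617\right) - -52201 = 188720 + \left(-231 + 52432\right) = 188720 + 52201 = 240921$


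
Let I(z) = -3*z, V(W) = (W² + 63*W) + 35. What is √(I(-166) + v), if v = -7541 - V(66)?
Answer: 2*I*√3898 ≈ 124.87*I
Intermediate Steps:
V(W) = 35 + W² + 63*W
v = -16090 (v = -7541 - (35 + 66² + 63*66) = -7541 - (35 + 4356 + 4158) = -7541 - 1*8549 = -7541 - 8549 = -16090)
√(I(-166) + v) = √(-3*(-166) - 16090) = √(498 - 16090) = √(-15592) = 2*I*√3898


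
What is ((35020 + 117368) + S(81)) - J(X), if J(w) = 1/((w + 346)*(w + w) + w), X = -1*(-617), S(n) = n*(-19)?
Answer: 179353276190/1188959 ≈ 1.5085e+5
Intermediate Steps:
S(n) = -19*n
X = 617
J(w) = 1/(w + 2*w*(346 + w)) (J(w) = 1/((346 + w)*(2*w) + w) = 1/(2*w*(346 + w) + w) = 1/(w + 2*w*(346 + w)))
((35020 + 117368) + S(81)) - J(X) = ((35020 + 117368) - 19*81) - 1/(617*(693 + 2*617)) = (152388 - 1539) - 1/(617*(693 + 1234)) = 150849 - 1/(617*1927) = 150849 - 1*1/1188959 = 150849 - 1/1188959 = 179353276190/1188959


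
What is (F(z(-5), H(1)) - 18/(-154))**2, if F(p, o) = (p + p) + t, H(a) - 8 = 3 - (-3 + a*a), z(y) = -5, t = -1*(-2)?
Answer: 368449/5929 ≈ 62.144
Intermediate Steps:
t = 2
H(a) = 14 - a**2 (H(a) = 8 + (3 - (-3 + a*a)) = 8 + (3 - (-3 + a**2)) = 8 + (3 + (3 - a**2)) = 8 + (6 - a**2) = 14 - a**2)
F(p, o) = 2 + 2*p (F(p, o) = (p + p) + 2 = 2*p + 2 = 2 + 2*p)
(F(z(-5), H(1)) - 18/(-154))**2 = ((2 + 2*(-5)) - 18/(-154))**2 = ((2 - 10) - 18*(-1/154))**2 = (-8 + 9/77)**2 = (-607/77)**2 = 368449/5929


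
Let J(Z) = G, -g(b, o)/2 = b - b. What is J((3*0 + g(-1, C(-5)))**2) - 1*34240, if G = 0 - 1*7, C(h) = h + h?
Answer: -34247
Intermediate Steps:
C(h) = 2*h
g(b, o) = 0 (g(b, o) = -2*(b - b) = -2*0 = 0)
G = -7 (G = 0 - 7 = -7)
J(Z) = -7
J((3*0 + g(-1, C(-5)))**2) - 1*34240 = -7 - 1*34240 = -7 - 34240 = -34247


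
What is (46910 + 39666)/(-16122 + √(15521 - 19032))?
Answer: -1395778272/259922395 - 86576*I*√3511/259922395 ≈ -5.37 - 0.019736*I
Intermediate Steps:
(46910 + 39666)/(-16122 + √(15521 - 19032)) = 86576/(-16122 + √(-3511)) = 86576/(-16122 + I*√3511)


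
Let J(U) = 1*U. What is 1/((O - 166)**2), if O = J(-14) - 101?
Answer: 1/78961 ≈ 1.2664e-5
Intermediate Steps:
J(U) = U
O = -115 (O = -14 - 101 = -115)
1/((O - 166)**2) = 1/((-115 - 166)**2) = 1/((-281)**2) = 1/78961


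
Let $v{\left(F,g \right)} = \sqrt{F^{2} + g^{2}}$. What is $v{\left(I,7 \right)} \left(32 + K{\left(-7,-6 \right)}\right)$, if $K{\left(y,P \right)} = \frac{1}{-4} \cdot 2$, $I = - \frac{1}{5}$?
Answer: $\frac{63 \sqrt{1226}}{10} \approx 220.59$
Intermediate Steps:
$I = - \frac{1}{5}$ ($I = \left(-1\right) \frac{1}{5} = - \frac{1}{5} \approx -0.2$)
$K{\left(y,P \right)} = - \frac{1}{2}$ ($K{\left(y,P \right)} = \left(- \frac{1}{4}\right) 2 = - \frac{1}{2}$)
$v{\left(I,7 \right)} \left(32 + K{\left(-7,-6 \right)}\right) = \sqrt{\left(- \frac{1}{5}\right)^{2} + 7^{2}} \left(32 - \frac{1}{2}\right) = \sqrt{\frac{1}{25} + 49} \cdot \frac{63}{2} = \sqrt{\frac{1226}{25}} \cdot \frac{63}{2} = \frac{\sqrt{1226}}{5} \cdot \frac{63}{2} = \frac{63 \sqrt{1226}}{10}$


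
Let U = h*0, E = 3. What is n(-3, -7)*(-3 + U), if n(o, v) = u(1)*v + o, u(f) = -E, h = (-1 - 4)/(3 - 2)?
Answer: -54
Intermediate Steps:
h = -5 (h = -5/1 = -5*1 = -5)
u(f) = -3 (u(f) = -1*3 = -3)
U = 0 (U = -5*0 = 0)
n(o, v) = o - 3*v (n(o, v) = -3*v + o = o - 3*v)
n(-3, -7)*(-3 + U) = (-3 - 3*(-7))*(-3 + 0) = (-3 + 21)*(-3) = 18*(-3) = -54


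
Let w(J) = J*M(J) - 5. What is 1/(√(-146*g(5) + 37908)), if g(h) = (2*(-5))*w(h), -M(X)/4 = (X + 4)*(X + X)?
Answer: -I*√3313/92764 ≈ -0.00062049*I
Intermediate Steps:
M(X) = -8*X*(4 + X) (M(X) = -4*(X + 4)*(X + X) = -4*(4 + X)*2*X = -8*X*(4 + X))
w(J) = -5 - 8*J²*(4 + J) (w(J) = J*(-8*J*(4 + J)) - 5 = -8*J²*(4 + J) - 5 = -5 - 8*J²*(4 + J))
g(h) = 50 + 80*h²*(4 + h) (g(h) = (2*(-5))*(-5 - 8*h²*(4 + h)) = -10*(-5 - 8*h²*(4 + h)) = 50 + 80*h²*(4 + h))
1/(√(-146*g(5) + 37908)) = 1/(√(-146*(50 + 80*5²*(4 + 5)) + 37908)) = 1/(√(-146*(50 + 80*25*9) + 37908)) = 1/(√(-146*(50 + 18000) + 37908)) = 1/(√(-146*18050 + 37908)) = 1/(√(-2635300 + 37908)) = 1/(√(-2597392)) = 1/(28*I*√3313) = -I*√3313/92764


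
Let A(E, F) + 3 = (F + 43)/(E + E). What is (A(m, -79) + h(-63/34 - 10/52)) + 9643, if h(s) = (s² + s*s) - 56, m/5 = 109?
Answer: 255332030702/26618345 ≈ 9592.3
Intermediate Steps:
m = 545 (m = 5*109 = 545)
A(E, F) = -3 + (43 + F)/(2*E) (A(E, F) = -3 + (F + 43)/(E + E) = -3 + (43 + F)/((2*E)) = -3 + (43 + F)*(1/(2*E)) = -3 + (43 + F)/(2*E))
h(s) = -56 + 2*s² (h(s) = (s² + s²) - 56 = 2*s² - 56 = -56 + 2*s²)
(A(m, -79) + h(-63/34 - 10/52)) + 9643 = ((½)*(43 - 79 - 6*545)/545 + (-56 + 2*(-63/34 - 10/52)²)) + 9643 = ((½)*(1/545)*(43 - 79 - 3270) + (-56 + 2*(-63*1/34 - 10*1/52)²)) + 9643 = ((½)*(1/545)*(-3306) + (-56 + 2*(-63/34 - 5/26)²)) + 9643 = (-1653/545 + (-56 + 2*(-452/221)²)) + 9643 = (-1653/545 + (-56 + 2*(204304/48841))) + 9643 = (-1653/545 + (-56 + 408608/48841)) + 9643 = (-1653/545 - 2326488/48841) + 9643 = -1348670133/26618345 + 9643 = 255332030702/26618345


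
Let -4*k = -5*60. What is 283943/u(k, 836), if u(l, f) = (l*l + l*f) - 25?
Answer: 283943/68300 ≈ 4.1573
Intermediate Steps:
k = 75 (k = -(-5)*60/4 = -¼*(-300) = 75)
u(l, f) = -25 + l² + f*l (u(l, f) = (l² + f*l) - 25 = -25 + l² + f*l)
283943/u(k, 836) = 283943/(-25 + 75² + 836*75) = 283943/(-25 + 5625 + 62700) = 283943/68300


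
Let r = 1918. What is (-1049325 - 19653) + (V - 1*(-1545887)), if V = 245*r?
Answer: 946819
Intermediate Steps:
V = 469910 (V = 245*1918 = 469910)
(-1049325 - 19653) + (V - 1*(-1545887)) = (-1049325 - 19653) + (469910 - 1*(-1545887)) = -1068978 + (469910 + 1545887) = -1068978 + 2015797 = 946819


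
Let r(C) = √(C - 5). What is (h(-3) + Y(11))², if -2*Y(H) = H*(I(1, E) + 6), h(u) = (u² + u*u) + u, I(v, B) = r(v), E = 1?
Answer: 203 + 396*I ≈ 203.0 + 396.0*I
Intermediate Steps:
r(C) = √(-5 + C)
I(v, B) = √(-5 + v)
h(u) = u + 2*u² (h(u) = (u² + u²) + u = 2*u² + u = u + 2*u²)
Y(H) = -H*(6 + 2*I)/2 (Y(H) = -H*(√(-5 + 1) + 6)/2 = -H*(√(-4) + 6)/2 = -H*(2*I + 6)/2 = -H*(6 + 2*I)/2)
(h(-3) + Y(11))² = (-3*(1 + 2*(-3)) - 1*11*(3 + I))² = (-3*(1 - 6) + (-33 - 11*I))² = (-3*(-5) + (-33 - 11*I))² = (15 + (-33 - 11*I))² = (-18 - 11*I)²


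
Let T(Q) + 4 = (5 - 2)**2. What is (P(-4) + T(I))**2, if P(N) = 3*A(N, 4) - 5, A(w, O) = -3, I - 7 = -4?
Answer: 81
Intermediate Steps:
I = 3 (I = 7 - 4 = 3)
T(Q) = 5 (T(Q) = -4 + (5 - 2)**2 = -4 + 3**2 = -4 + 9 = 5)
P(N) = -14 (P(N) = 3*(-3) - 5 = -9 - 5 = -14)
(P(-4) + T(I))**2 = (-14 + 5)**2 = (-9)**2 = 81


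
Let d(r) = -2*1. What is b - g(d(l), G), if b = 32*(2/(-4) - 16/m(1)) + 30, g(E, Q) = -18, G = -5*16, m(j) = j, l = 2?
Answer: -480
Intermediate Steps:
d(r) = -2
G = -80
b = -498 (b = 32*(2/(-4) - 16/1) + 30 = 32*(2*(-¼) - 16*1) + 30 = 32*(-½ - 16) + 30 = 32*(-33/2) + 30 = -528 + 30 = -498)
b - g(d(l), G) = -498 - 1*(-18) = -498 + 18 = -480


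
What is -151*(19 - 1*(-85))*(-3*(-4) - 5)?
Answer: -109928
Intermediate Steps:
-151*(19 - 1*(-85))*(-3*(-4) - 5) = -151*(19 + 85)*(12 - 5) = -15704*7 = -151*728 = -109928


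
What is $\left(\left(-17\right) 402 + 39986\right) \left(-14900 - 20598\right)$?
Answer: $-1176829696$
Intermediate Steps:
$\left(\left(-17\right) 402 + 39986\right) \left(-14900 - 20598\right) = \left(-6834 + 39986\right) \left(-35498\right) = 33152 \left(-35498\right) = -1176829696$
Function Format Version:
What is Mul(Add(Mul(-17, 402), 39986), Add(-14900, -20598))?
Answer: -1176829696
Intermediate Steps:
Mul(Add(Mul(-17, 402), 39986), Add(-14900, -20598)) = Mul(Add(-6834, 39986), -35498) = Mul(33152, -35498) = -1176829696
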